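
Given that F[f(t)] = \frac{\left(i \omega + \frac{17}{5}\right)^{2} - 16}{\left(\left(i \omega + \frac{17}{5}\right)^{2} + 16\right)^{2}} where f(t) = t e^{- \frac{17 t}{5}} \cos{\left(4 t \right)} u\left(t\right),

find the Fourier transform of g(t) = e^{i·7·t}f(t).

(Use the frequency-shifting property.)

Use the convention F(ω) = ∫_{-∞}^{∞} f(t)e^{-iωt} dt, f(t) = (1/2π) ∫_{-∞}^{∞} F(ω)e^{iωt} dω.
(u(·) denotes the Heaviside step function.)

F[g](ω) = \frac{25 \left(\left(5 i \left(\omega - 7\right) + 17\right)^{2} - 400\right)}{\left(\left(5 i \left(\omega - 7\right) + 17\right)^{2} + 400\right)^{2}}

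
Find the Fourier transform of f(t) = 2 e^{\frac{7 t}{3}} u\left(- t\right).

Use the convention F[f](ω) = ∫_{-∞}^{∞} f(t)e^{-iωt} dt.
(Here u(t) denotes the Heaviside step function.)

F(ω) = - \frac{6}{3 i \omega - 7}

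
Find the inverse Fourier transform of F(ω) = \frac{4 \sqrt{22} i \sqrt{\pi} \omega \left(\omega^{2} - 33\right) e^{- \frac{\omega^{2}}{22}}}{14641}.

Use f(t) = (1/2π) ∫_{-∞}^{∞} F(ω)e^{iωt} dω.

f(t) = 4 t^{3} e^{- \frac{11 t^{2}}{2}}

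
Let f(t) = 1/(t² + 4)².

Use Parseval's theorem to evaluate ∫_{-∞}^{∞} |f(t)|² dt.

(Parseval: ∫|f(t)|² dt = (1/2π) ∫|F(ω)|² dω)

∫|f(t)|² dt = \frac{5 \pi}{2048}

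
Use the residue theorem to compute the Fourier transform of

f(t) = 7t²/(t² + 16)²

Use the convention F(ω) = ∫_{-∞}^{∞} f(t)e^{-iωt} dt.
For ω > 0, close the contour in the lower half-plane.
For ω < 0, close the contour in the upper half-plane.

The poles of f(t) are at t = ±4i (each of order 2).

Let g(z) = f(z)e^{-iωz}; for large |z| the factor e^{-iωz} decays in the lower half-plane when ω > 0 and in the upper half-plane when ω < 0.

Case ω > 0 (lower half-plane, clockwise contour ⇒ F(ω) = -2πi·ΣRes):
  Res_{z = - 4 i} g(z) = \frac{7 i \left(1 - 4 \omega\right) e^{- 4 \omega}}{16} (pole of order 2)
  F(ω) = -2πi·ΣRes = \frac{7 \pi \left(1 - 4 \omega\right) e^{- 4 \omega}}{8}

Case ω < 0 (upper half-plane, counterclockwise contour ⇒ F(ω) = +2πi·ΣRes):
  Res_{z = 4 i} g(z) = \frac{7 i \left(- 4 \omega - 1\right) e^{4 \omega}}{16} (pole of order 2)
  F(ω) = 2πi·ΣRes = \frac{7 \pi \left(4 \omega + 1\right) e^{4 \omega}}{8}

Both cases combine into a single formula in |ω|:

F(ω) = \frac{7 \pi \left(1 - 4 \left|{\omega}\right|\right) e^{- 4 \left|{\omega}\right|}}{8}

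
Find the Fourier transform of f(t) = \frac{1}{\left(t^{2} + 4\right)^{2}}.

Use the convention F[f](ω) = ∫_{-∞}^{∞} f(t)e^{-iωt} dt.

F(ω) = \frac{\pi \left(2 \left|{\omega}\right| + 1\right) e^{- 2 \left|{\omega}\right|}}{16}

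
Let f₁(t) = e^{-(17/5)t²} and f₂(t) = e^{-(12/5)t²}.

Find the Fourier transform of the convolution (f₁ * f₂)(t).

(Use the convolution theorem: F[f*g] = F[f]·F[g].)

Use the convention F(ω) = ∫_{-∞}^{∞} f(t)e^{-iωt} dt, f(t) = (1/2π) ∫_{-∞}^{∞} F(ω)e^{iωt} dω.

F[f₁*f₂](ω) = \frac{5 \sqrt{51} \pi e^{- \frac{145 \omega^{2}}{816}}}{102}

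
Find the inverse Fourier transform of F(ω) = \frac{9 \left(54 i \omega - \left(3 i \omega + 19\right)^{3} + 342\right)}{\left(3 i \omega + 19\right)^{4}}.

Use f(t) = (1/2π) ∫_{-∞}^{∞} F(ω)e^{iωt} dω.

f(t) = 3 \left(t^{2} - 1\right) e^{- \frac{19 t}{3}} u\left(t\right)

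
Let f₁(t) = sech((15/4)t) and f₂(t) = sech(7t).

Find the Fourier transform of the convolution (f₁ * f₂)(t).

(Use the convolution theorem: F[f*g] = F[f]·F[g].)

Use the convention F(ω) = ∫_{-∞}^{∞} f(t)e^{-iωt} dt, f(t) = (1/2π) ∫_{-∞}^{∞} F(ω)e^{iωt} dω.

F[f₁*f₂](ω) = \frac{4 \pi^{2}}{105 \cosh{\left(\frac{\pi \omega}{14} \right)} \cosh{\left(\frac{2 \pi \omega}{15} \right)}}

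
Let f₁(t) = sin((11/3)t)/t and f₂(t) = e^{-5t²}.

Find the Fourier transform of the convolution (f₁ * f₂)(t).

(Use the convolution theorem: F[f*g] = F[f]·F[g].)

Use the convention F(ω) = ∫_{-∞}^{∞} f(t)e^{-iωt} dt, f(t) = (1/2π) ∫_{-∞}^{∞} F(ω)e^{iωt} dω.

F[f₁*f₂](ω) = \begin{cases} \frac{\sqrt{5} \pi^{\frac{3}{2}} e^{- \frac{\omega^{2}}{20}}}{5} & \text{for}\: \omega > - \frac{11}{3} \wedge \omega < \frac{11}{3} \\0 & \text{otherwise} \end{cases}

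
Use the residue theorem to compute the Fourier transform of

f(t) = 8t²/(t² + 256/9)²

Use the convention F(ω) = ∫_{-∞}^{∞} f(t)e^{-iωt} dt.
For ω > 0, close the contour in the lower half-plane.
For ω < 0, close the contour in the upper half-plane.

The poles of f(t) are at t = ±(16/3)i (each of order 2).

Let g(z) = f(z)e^{-iωz}; for large |z| the factor e^{-iωz} decays in the lower half-plane when ω > 0 and in the upper half-plane when ω < 0.

Case ω > 0 (lower half-plane, clockwise contour ⇒ F(ω) = -2πi·ΣRes):
  Res_{z = - \frac{16 i}{3}} g(z) = \frac{i \left(3 - 16 \omega\right) e^{- \frac{16 \omega}{3}}}{8} (pole of order 2)
  F(ω) = -2πi·ΣRes = \frac{\pi \left(3 - 16 \omega\right) e^{- \frac{16 \omega}{3}}}{4}

Case ω < 0 (upper half-plane, counterclockwise contour ⇒ F(ω) = +2πi·ΣRes):
  Res_{z = \frac{16 i}{3}} g(z) = \frac{i \left(- 16 \omega - 3\right) e^{\frac{16 \omega}{3}}}{8} (pole of order 2)
  F(ω) = 2πi·ΣRes = \frac{\pi \left(16 \omega + 3\right) e^{\frac{16 \omega}{3}}}{4}

Both cases combine into a single formula in |ω|:

F(ω) = \frac{\pi \left(3 - 16 \left|{\omega}\right|\right) e^{- \frac{16 \left|{\omega}\right|}{3}}}{4}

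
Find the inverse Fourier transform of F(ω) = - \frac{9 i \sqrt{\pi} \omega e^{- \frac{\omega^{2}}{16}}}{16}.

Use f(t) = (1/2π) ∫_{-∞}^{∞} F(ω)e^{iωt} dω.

f(t) = 9 t e^{- 4 t^{2}}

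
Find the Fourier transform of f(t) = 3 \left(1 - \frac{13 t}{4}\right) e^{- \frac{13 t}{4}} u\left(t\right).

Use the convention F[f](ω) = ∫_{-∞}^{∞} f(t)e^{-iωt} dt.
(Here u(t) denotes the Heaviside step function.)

F(ω) = \frac{48 i \omega}{- 16 \omega^{2} + 104 i \omega + 169}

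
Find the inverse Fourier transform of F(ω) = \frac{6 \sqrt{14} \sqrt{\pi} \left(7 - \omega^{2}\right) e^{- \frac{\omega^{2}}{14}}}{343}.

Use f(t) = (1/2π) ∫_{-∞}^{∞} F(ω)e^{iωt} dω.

f(t) = 6 t^{2} e^{- \frac{7 t^{2}}{2}}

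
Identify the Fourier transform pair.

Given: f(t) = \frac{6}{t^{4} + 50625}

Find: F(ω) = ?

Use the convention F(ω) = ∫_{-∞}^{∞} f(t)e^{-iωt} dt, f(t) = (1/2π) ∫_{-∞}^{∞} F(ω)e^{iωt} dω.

F(ω) = \frac{2 \pi e^{- \frac{15 \sqrt{2} \left|{\omega}\right|}{2}} \sin{\left(\frac{15 \sqrt{2} \left|{\omega}\right|}{2} + \frac{\pi}{4} \right)}}{1125}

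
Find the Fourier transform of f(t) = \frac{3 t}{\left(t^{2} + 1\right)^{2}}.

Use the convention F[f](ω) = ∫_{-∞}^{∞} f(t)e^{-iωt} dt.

F(ω) = - \frac{3 i \pi \omega e^{- \left|{\omega}\right|}}{2}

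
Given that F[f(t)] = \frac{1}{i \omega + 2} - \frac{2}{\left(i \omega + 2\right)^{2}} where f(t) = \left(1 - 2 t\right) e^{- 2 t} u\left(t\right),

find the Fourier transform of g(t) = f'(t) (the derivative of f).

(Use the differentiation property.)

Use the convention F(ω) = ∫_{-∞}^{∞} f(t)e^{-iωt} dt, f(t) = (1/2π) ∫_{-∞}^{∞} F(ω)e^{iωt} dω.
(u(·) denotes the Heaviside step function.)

F[g](ω) = \frac{\omega^{2}}{\omega^{2} - 4 i \omega - 4}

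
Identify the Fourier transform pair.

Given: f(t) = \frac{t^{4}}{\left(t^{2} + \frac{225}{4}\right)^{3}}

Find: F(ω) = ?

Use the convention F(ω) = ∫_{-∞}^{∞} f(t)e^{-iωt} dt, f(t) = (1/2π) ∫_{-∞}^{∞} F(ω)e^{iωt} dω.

F(ω) = \frac{\pi \left(75 \omega^{2} - 50 \left|{\omega}\right| + 4\right) e^{- \frac{15 \left|{\omega}\right|}{2}}}{80}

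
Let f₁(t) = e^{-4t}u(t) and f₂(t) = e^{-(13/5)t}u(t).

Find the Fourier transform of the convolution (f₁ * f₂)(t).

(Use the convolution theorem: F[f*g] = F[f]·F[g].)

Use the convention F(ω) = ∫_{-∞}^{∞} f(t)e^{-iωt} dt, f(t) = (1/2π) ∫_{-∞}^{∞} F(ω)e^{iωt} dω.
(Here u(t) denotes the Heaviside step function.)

F[f₁*f₂](ω) = \frac{5}{\left(i \omega + 4\right) \left(5 i \omega + 13\right)}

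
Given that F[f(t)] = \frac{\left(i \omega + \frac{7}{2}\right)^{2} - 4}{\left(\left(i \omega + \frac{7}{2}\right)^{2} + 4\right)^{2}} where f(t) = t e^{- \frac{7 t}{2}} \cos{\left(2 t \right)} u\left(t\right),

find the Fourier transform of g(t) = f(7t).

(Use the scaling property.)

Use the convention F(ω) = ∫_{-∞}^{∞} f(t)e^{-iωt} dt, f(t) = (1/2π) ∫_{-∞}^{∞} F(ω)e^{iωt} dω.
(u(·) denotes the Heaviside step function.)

F[g](ω) = \frac{28 \left(\left(2 i \omega + 49\right)^{2} - 784\right)}{\left(\left(2 i \omega + 49\right)^{2} + 784\right)^{2}}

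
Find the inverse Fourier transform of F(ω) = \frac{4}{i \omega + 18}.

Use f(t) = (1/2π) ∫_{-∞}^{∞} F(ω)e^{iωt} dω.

f(t) = 4 e^{- 18 t} u\left(t\right)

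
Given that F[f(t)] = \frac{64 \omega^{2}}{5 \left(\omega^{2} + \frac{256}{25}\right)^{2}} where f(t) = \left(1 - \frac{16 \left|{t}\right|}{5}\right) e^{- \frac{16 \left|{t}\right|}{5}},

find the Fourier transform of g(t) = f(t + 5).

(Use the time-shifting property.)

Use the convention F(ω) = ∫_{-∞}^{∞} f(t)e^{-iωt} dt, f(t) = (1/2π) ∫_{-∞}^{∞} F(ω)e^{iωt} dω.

F[g](ω) = \frac{8000 \omega^{2} e^{5 i \omega}}{\left(25 \omega^{2} + 256\right)^{2}}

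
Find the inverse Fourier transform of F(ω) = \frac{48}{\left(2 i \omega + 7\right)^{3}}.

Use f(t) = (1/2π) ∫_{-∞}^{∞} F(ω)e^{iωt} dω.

f(t) = 3 t^{2} e^{- \frac{7 t}{2}} u\left(t\right)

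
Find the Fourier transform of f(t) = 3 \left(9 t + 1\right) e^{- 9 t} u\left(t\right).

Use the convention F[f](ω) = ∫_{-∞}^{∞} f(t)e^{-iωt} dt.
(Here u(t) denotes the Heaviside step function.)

F(ω) = \frac{3 \left(- i \omega - 18\right)}{\omega^{2} - 18 i \omega - 81}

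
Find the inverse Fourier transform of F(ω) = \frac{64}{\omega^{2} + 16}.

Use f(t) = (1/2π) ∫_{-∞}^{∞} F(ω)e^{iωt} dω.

f(t) = 8 e^{- 4 \left|{t}\right|}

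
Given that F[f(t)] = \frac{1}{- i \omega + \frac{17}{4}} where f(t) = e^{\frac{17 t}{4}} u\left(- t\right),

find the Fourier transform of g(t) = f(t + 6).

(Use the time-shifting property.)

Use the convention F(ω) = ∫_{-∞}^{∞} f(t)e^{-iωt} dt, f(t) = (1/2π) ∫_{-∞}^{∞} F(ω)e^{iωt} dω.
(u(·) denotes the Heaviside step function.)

F[g](ω) = - \frac{4 e^{6 i \omega}}{4 i \omega - 17}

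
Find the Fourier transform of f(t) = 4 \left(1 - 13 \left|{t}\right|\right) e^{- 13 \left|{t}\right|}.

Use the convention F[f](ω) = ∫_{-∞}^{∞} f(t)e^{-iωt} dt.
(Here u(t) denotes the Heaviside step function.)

F(ω) = \frac{208 \omega^{2}}{\left(\omega^{2} + 169\right)^{2}}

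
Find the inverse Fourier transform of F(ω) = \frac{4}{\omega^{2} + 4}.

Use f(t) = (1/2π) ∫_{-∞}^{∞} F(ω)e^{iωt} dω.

f(t) = e^{- 2 \left|{t}\right|}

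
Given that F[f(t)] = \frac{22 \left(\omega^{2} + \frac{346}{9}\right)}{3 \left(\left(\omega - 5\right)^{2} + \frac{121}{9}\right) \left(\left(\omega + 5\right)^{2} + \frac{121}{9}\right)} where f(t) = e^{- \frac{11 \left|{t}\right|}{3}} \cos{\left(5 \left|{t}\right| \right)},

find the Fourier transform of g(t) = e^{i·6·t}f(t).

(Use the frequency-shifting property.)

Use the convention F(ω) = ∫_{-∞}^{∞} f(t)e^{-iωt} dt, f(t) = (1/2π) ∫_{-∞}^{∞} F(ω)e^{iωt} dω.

F[g](ω) = \frac{66 \left(9 \left(\omega - 6\right)^{2} + 346\right)}{\left(9 \left(\omega - 11\right)^{2} + 121\right) \left(9 \left(\omega - 1\right)^{2} + 121\right)}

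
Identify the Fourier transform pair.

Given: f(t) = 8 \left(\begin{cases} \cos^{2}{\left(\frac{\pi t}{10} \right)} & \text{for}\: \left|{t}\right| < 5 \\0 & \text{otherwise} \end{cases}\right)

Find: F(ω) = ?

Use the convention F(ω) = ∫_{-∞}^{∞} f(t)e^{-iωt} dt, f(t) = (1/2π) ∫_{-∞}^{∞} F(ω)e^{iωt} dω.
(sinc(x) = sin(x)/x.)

F(ω) = - \frac{40 \pi^{2} \operatorname{sinc}{\left(5 \omega \right)}}{25 \omega^{2} - \pi^{2}}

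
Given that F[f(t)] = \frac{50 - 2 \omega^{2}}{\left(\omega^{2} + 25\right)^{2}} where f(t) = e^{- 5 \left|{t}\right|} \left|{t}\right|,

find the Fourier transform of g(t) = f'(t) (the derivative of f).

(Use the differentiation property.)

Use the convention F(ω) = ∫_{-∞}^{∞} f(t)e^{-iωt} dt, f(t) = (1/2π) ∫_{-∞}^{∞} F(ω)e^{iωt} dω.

F[g](ω) = - \frac{2 i \omega \left(\omega^{2} - 25\right)}{\left(\omega^{2} + 25\right)^{2}}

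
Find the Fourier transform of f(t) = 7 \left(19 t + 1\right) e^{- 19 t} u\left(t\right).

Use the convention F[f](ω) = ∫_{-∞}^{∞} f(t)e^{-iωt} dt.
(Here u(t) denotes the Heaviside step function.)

F(ω) = \frac{7 \left(- i \omega - 38\right)}{\omega^{2} - 38 i \omega - 361}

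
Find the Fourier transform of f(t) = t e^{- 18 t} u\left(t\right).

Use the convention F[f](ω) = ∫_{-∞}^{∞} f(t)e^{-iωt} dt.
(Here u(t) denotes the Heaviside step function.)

F(ω) = \frac{1}{\left(i \omega + 18\right)^{2}}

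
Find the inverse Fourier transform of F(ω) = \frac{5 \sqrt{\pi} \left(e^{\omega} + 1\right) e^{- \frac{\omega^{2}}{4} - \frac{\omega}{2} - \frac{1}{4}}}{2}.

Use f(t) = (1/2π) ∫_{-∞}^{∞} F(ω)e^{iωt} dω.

f(t) = 5 e^{- t^{2}} \cos{\left(t \right)}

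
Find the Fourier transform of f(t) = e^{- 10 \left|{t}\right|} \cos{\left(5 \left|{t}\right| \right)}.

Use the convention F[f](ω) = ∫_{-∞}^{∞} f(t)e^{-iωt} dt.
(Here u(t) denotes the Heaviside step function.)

F(ω) = \frac{20 \left(\omega^{2} + 125\right)}{\omega^{4} + 150 \omega^{2} + 15625}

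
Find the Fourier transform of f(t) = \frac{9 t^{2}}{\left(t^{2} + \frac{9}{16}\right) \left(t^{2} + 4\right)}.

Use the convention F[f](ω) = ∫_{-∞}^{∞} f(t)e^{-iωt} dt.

F(ω) = \frac{288 \pi e^{- 2 \left|{\omega}\right|}}{55} - \frac{108 \pi e^{- \frac{3 \left|{\omega}\right|}{4}}}{55}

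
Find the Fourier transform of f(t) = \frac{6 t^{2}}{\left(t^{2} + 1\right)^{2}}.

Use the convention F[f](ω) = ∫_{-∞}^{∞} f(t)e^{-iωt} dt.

F(ω) = 3 \pi \left(1 - \left|{\omega}\right|\right) e^{- \left|{\omega}\right|}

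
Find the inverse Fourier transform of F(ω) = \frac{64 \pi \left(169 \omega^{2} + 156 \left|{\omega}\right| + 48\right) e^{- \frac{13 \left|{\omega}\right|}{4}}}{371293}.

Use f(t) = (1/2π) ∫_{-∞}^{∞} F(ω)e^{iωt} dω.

f(t) = \frac{8}{\left(t^{2} + \frac{169}{16}\right)^{3}}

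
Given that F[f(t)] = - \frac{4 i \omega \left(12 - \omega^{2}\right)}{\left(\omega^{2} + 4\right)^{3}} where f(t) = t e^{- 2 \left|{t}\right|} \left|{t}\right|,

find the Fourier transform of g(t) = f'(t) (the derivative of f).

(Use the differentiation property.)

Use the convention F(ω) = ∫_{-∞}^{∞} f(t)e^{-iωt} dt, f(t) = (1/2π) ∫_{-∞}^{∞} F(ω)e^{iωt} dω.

F[g](ω) = \frac{4 \omega^{2} \left(12 - \omega^{2}\right)}{\left(\omega^{2} + 4\right)^{3}}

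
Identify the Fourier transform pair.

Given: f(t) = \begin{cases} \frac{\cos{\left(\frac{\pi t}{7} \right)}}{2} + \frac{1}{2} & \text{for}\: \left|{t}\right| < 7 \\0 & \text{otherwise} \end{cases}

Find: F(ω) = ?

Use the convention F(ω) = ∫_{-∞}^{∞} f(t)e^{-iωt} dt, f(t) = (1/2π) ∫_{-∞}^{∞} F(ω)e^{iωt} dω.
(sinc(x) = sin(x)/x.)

F(ω) = - \frac{7 \pi^{2} \operatorname{sinc}{\left(7 \omega \right)}}{49 \omega^{2} - \pi^{2}}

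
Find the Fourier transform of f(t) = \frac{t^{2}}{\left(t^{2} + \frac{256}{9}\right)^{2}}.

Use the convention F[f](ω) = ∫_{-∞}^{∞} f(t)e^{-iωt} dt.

F(ω) = \frac{\pi \left(3 - 16 \left|{\omega}\right|\right) e^{- \frac{16 \left|{\omega}\right|}{3}}}{32}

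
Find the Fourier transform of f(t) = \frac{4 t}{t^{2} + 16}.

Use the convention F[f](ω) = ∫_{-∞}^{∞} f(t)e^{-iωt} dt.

F(ω) = - 4 i \pi e^{- 4 \left|{\omega}\right|} \operatorname{sign}{\left(\omega \right)}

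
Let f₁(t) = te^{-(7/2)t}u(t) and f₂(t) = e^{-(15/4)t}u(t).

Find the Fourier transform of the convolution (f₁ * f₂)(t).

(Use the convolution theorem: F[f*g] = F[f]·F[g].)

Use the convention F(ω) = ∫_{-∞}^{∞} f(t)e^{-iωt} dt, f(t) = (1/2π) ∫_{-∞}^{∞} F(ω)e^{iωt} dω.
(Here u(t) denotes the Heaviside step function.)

F[f₁*f₂](ω) = \frac{16}{\left(2 i \omega + 7\right)^{2} \left(4 i \omega + 15\right)}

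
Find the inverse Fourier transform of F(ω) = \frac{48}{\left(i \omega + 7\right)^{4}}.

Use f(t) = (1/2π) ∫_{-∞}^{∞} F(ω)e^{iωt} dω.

f(t) = 8 t^{3} e^{- 7 t} u\left(t\right)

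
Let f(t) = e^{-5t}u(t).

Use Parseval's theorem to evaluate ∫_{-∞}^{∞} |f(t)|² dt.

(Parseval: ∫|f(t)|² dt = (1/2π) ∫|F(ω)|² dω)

∫|f(t)|² dt = \frac{1}{10}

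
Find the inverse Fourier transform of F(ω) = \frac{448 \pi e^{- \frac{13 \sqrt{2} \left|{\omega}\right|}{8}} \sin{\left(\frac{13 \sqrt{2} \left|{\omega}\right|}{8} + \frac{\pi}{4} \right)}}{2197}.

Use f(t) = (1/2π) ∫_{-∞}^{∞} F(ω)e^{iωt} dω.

f(t) = \frac{7}{t^{4} + \frac{28561}{256}}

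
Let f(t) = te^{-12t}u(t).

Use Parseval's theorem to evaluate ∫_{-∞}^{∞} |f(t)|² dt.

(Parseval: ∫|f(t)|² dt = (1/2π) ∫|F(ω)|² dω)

∫|f(t)|² dt = \frac{1}{6912}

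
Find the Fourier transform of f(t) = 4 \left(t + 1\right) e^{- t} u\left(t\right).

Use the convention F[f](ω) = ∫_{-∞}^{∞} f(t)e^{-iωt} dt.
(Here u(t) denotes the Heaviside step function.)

F(ω) = \frac{4 \left(- i \omega - 2\right)}{\omega^{2} - 2 i \omega - 1}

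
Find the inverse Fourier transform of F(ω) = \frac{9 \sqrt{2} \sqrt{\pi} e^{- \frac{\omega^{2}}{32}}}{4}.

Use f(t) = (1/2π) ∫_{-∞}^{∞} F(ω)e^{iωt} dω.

f(t) = 9 e^{- 8 t^{2}}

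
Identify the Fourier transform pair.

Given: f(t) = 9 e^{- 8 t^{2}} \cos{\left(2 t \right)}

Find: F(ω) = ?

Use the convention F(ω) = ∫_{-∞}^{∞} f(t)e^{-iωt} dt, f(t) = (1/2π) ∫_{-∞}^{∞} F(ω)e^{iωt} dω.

F(ω) = \frac{9 \sqrt{2} \sqrt{\pi} \left(e^{\frac{\omega}{4}} + 1\right) e^{- \frac{\omega^{2}}{32} - \frac{\omega}{8} - \frac{1}{8}}}{8}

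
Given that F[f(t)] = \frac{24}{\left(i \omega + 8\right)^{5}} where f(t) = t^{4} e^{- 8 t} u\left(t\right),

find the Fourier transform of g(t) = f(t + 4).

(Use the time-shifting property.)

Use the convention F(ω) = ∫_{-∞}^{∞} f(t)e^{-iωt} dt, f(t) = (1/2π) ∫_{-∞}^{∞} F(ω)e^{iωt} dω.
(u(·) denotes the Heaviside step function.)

F[g](ω) = \frac{24 e^{4 i \omega}}{\left(i \omega + 8\right)^{5}}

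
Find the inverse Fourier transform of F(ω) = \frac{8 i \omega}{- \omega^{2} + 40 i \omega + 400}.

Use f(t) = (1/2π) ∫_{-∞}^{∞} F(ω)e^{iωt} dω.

f(t) = 8 \left(1 - 20 t\right) e^{- 20 t} u\left(t\right)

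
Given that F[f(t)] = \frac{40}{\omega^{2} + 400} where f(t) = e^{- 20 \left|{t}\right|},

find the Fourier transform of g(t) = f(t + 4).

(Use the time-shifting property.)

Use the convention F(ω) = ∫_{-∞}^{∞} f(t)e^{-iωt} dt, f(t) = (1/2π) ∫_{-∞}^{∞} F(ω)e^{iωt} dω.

F[g](ω) = \frac{40 e^{4 i \omega}}{\omega^{2} + 400}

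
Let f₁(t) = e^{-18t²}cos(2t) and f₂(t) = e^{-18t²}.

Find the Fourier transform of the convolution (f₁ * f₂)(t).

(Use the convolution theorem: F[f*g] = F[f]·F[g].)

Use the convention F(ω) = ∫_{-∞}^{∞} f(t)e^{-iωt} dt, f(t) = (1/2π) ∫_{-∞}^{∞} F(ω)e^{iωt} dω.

F[f₁*f₂](ω) = \frac{\pi \left(e^{\frac{\omega}{9}} + 1\right) e^{- \frac{\omega^{2}}{36} - \frac{\omega}{18} - \frac{1}{18}}}{36}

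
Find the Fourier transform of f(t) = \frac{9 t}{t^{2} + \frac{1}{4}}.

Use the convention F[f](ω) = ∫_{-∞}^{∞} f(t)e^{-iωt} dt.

F(ω) = - 9 i \pi e^{- \frac{\left|{\omega}\right|}{2}} \operatorname{sign}{\left(\omega \right)}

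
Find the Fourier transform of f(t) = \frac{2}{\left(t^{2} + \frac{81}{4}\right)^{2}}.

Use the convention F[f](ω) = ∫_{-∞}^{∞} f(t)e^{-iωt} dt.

F(ω) = \frac{4 \pi \left(9 \left|{\omega}\right| + 2\right) e^{- \frac{9 \left|{\omega}\right|}{2}}}{729}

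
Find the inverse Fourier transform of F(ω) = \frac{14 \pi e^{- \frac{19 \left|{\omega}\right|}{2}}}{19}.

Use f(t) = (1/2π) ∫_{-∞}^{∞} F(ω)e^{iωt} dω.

f(t) = \frac{7}{t^{2} + \frac{361}{4}}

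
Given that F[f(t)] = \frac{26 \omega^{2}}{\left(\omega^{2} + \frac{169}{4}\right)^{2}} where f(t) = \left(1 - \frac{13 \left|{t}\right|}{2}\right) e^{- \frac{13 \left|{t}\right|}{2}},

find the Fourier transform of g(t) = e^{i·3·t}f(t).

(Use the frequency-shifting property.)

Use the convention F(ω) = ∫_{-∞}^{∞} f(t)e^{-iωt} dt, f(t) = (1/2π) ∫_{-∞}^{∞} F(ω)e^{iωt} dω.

F[g](ω) = \frac{416 \left(\omega - 3\right)^{2}}{\left(4 \left(\omega - 3\right)^{2} + 169\right)^{2}}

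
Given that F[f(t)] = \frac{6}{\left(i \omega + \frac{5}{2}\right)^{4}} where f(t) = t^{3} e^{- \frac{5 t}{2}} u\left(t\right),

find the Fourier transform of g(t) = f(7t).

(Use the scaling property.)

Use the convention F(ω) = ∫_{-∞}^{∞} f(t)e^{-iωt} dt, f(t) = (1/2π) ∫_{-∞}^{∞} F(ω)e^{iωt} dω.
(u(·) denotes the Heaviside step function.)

F[g](ω) = \frac{32928}{\left(2 i \omega + 35\right)^{4}}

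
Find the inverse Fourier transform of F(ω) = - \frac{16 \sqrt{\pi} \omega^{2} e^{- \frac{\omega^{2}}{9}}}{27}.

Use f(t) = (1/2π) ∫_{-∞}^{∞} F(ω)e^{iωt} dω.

f(t) = 2 \left(9 t^{2} - 2\right) e^{- \frac{9 t^{2}}{4}}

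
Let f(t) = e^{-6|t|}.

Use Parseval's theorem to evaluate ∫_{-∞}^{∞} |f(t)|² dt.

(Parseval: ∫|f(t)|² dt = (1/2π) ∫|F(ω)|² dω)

∫|f(t)|² dt = \frac{1}{6}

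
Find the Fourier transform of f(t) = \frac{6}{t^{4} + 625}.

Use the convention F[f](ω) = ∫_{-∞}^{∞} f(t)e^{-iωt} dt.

F(ω) = \frac{6 \pi e^{- \frac{5 \sqrt{2} \left|{\omega}\right|}{2}} \sin{\left(\frac{5 \sqrt{2} \left|{\omega}\right|}{2} + \frac{\pi}{4} \right)}}{125}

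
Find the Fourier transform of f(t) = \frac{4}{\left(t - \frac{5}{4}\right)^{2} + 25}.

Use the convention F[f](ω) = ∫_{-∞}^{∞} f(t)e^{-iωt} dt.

F(ω) = \frac{4 \pi e^{- \frac{5 i \omega}{4} - 5 \left|{\omega}\right|}}{5}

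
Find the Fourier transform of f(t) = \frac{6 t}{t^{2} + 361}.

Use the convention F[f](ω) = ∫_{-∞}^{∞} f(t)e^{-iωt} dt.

F(ω) = - 6 i \pi e^{- 19 \left|{\omega}\right|} \operatorname{sign}{\left(\omega \right)}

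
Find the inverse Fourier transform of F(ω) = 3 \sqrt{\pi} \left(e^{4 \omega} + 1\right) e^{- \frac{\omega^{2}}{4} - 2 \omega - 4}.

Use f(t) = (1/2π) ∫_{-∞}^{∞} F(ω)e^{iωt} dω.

f(t) = 6 e^{- t^{2}} \cos{\left(4 t \right)}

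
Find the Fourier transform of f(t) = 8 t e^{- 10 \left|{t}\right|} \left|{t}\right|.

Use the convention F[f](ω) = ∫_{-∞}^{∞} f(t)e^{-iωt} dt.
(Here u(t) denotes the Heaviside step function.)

F(ω) = \frac{32 i \omega \left(\omega^{2} - 300\right)}{\left(\omega^{2} + 100\right)^{3}}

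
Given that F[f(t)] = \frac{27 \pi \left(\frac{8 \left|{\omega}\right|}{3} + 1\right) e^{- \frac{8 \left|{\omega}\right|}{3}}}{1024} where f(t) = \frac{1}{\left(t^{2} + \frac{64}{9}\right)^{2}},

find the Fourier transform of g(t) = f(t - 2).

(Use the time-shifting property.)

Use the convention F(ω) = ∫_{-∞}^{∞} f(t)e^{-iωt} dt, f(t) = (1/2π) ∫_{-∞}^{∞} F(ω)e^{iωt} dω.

F[g](ω) = \frac{9 \pi \left(8 \left|{\omega}\right| + 3\right) e^{- 2 i \omega - \frac{8 \left|{\omega}\right|}{3}}}{1024}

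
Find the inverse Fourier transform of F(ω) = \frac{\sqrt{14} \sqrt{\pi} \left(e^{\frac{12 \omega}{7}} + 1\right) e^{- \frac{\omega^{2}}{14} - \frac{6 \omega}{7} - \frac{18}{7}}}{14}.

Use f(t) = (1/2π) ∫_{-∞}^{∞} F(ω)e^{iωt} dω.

f(t) = e^{- \frac{7 t^{2}}{2}} \cos{\left(6 t \right)}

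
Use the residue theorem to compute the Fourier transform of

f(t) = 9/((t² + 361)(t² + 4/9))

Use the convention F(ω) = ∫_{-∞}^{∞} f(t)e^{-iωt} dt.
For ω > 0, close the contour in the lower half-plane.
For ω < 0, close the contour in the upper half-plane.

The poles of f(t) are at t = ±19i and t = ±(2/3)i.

Let g(z) = f(z)e^{-iωz}; for large |z| the factor e^{-iωz} decays in the lower half-plane when ω > 0 and in the upper half-plane when ω < 0.

Case ω > 0 (lower half-plane, clockwise contour ⇒ F(ω) = -2πi·ΣRes):
  Res_{z = - 19 i} g(z) = - \frac{81 i e^{- 19 \omega}}{123310}
  Res_{z = - \frac{2 i}{3}} g(z) = \frac{243 i e^{- \frac{2 \omega}{3}}}{12980}
  F(ω) = -2πi·ΣRes = - \frac{81 \pi e^{- 19 \omega}}{61655} + \frac{243 \pi e^{- \frac{2 \omega}{3}}}{6490}

Case ω < 0 (upper half-plane, counterclockwise contour ⇒ F(ω) = +2πi·ΣRes):
  Res_{z = 19 i} g(z) = \frac{81 i e^{19 \omega}}{123310}
  Res_{z = \frac{2 i}{3}} g(z) = - \frac{243 i e^{\frac{2 \omega}{3}}}{12980}
  F(ω) = 2πi·ΣRes = \frac{81 \pi \left(57 e^{\frac{2 \omega}{3}} - 2 e^{19 \omega}\right)}{123310}

Both cases combine into a single formula in |ω|:

F(ω) = - \frac{81 \pi e^{- 19 \left|{\omega}\right|}}{61655} + \frac{243 \pi e^{- \frac{2 \left|{\omega}\right|}{3}}}{6490}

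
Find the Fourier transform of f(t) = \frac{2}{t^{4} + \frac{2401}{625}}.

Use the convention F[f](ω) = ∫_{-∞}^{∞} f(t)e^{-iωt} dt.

F(ω) = \frac{250 \pi e^{- \frac{7 \sqrt{2} \left|{\omega}\right|}{10}} \sin{\left(\frac{7 \sqrt{2} \left|{\omega}\right|}{10} + \frac{\pi}{4} \right)}}{343}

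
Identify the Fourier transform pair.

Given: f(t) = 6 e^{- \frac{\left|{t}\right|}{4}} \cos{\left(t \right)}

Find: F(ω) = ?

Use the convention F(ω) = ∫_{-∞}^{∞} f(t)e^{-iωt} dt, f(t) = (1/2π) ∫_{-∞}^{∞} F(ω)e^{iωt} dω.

F(ω) = \frac{48 \left(16 \omega^{2} + 17\right)}{256 \omega^{4} - 480 \omega^{2} + 289}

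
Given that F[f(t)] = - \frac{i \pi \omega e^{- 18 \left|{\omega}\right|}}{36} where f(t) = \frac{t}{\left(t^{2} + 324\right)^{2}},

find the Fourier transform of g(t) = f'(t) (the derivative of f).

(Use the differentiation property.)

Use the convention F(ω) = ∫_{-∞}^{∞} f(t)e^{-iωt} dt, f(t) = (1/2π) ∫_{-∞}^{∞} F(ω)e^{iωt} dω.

F[g](ω) = \frac{\pi \omega^{2} e^{- 18 \left|{\omega}\right|}}{36}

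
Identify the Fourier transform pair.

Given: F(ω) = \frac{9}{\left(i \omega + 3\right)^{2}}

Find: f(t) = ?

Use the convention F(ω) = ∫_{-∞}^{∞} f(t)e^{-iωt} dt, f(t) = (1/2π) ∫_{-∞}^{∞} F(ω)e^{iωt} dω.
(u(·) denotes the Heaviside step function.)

f(t) = 9 t e^{- 3 t} u\left(t\right)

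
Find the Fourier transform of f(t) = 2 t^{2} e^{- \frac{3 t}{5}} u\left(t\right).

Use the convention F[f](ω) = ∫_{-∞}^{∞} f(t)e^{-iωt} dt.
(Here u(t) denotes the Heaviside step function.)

F(ω) = \frac{500}{\left(5 i \omega + 3\right)^{3}}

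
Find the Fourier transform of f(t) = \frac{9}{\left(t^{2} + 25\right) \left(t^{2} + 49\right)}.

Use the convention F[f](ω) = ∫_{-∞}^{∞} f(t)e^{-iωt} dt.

F(ω) = \frac{3 \pi \left(7 e^{2 \left|{\omega}\right|} - 5\right) e^{- 7 \left|{\omega}\right|}}{280}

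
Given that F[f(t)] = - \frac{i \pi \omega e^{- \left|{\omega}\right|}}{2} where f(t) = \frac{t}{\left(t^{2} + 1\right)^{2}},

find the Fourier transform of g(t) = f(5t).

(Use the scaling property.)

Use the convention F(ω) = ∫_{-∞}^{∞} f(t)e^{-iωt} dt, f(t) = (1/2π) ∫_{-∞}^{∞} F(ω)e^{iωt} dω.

F[g](ω) = - \frac{i \pi \omega e^{- \frac{\left|{\omega}\right|}{5}}}{50}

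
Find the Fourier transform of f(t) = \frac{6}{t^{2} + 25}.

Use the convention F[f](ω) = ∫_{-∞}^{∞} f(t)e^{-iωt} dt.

F(ω) = \frac{6 \pi e^{- 5 \left|{\omega}\right|}}{5}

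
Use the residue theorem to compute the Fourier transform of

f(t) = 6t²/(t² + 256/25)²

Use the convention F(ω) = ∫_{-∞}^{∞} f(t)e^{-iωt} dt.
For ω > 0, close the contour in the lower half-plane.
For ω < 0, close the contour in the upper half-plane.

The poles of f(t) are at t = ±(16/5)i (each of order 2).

Let g(z) = f(z)e^{-iωz}; for large |z| the factor e^{-iωz} decays in the lower half-plane when ω > 0 and in the upper half-plane when ω < 0.

Case ω > 0 (lower half-plane, clockwise contour ⇒ F(ω) = -2πi·ΣRes):
  Res_{z = - \frac{16 i}{5}} g(z) = \frac{3 i \left(5 - 16 \omega\right) e^{- \frac{16 \omega}{5}}}{32} (pole of order 2)
  F(ω) = -2πi·ΣRes = \frac{3 \pi \left(5 - 16 \omega\right) e^{- \frac{16 \omega}{5}}}{16}

Case ω < 0 (upper half-plane, counterclockwise contour ⇒ F(ω) = +2πi·ΣRes):
  Res_{z = \frac{16 i}{5}} g(z) = \frac{3 i \left(- 16 \omega - 5\right) e^{\frac{16 \omega}{5}}}{32} (pole of order 2)
  F(ω) = 2πi·ΣRes = \frac{3 \pi \left(16 \omega + 5\right) e^{\frac{16 \omega}{5}}}{16}

Both cases combine into a single formula in |ω|:

F(ω) = \frac{3 \pi \left(5 - 16 \left|{\omega}\right|\right) e^{- \frac{16 \left|{\omega}\right|}{5}}}{16}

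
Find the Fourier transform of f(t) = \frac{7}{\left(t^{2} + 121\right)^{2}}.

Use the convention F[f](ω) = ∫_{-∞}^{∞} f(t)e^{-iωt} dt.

F(ω) = \frac{7 \pi \left(11 \left|{\omega}\right| + 1\right) e^{- 11 \left|{\omega}\right|}}{2662}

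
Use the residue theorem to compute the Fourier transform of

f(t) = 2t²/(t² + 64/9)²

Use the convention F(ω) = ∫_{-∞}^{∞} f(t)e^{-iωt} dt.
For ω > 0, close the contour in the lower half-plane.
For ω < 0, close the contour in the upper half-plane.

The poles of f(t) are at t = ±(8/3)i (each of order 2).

Let g(z) = f(z)e^{-iωz}; for large |z| the factor e^{-iωz} decays in the lower half-plane when ω > 0 and in the upper half-plane when ω < 0.

Case ω > 0 (lower half-plane, clockwise contour ⇒ F(ω) = -2πi·ΣRes):
  Res_{z = - \frac{8 i}{3}} g(z) = \frac{i \left(3 - 8 \omega\right) e^{- \frac{8 \omega}{3}}}{16} (pole of order 2)
  F(ω) = -2πi·ΣRes = \frac{\pi \left(3 - 8 \omega\right) e^{- \frac{8 \omega}{3}}}{8}

Case ω < 0 (upper half-plane, counterclockwise contour ⇒ F(ω) = +2πi·ΣRes):
  Res_{z = \frac{8 i}{3}} g(z) = \frac{i \left(- 8 \omega - 3\right) e^{\frac{8 \omega}{3}}}{16} (pole of order 2)
  F(ω) = 2πi·ΣRes = \frac{\pi \left(8 \omega + 3\right) e^{\frac{8 \omega}{3}}}{8}

Both cases combine into a single formula in |ω|:

F(ω) = \frac{\pi \left(3 - 8 \left|{\omega}\right|\right) e^{- \frac{8 \left|{\omega}\right|}{3}}}{8}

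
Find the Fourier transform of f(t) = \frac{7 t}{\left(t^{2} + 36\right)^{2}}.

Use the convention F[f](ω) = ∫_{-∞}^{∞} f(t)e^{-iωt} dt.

F(ω) = - \frac{7 i \pi \omega e^{- 6 \left|{\omega}\right|}}{12}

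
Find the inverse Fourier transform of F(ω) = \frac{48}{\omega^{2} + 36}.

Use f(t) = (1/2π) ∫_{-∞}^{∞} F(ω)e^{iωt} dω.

f(t) = 4 e^{- 6 \left|{t}\right|}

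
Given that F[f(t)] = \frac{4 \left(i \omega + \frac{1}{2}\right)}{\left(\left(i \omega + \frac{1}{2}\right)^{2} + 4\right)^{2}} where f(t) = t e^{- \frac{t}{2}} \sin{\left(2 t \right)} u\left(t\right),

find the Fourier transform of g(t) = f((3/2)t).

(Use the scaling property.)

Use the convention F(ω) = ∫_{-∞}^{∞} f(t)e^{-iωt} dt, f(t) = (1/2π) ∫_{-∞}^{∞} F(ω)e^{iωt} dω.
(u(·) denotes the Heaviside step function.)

F[g](ω) = \frac{576 \left(4 i \omega + 3\right)}{\left(\left(4 i \omega + 3\right)^{2} + 144\right)^{2}}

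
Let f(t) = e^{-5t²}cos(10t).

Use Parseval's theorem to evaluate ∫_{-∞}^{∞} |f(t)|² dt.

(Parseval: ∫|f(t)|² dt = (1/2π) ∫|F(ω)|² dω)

∫|f(t)|² dt = \frac{\sqrt{10} \sqrt{\pi} \left(1 + e^{10}\right)}{20 e^{10}}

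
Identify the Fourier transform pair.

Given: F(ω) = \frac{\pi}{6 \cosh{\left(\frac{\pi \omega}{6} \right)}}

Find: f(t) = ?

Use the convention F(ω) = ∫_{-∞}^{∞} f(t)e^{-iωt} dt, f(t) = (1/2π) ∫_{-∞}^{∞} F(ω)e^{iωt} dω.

f(t) = \frac{1}{e^{3 t} + e^{- 3 t}}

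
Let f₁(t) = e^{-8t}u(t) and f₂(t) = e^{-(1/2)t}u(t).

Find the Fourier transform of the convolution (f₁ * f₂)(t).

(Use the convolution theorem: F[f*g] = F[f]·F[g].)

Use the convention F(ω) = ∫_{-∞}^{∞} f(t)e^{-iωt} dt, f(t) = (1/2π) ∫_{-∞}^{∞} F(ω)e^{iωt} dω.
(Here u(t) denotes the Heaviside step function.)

F[f₁*f₂](ω) = \frac{2}{\left(i \omega + 8\right) \left(2 i \omega + 1\right)}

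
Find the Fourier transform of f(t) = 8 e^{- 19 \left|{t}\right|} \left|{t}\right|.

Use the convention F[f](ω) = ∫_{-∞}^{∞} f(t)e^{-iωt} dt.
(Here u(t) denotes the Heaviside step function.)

F(ω) = \frac{16 \left(361 - \omega^{2}\right)}{\left(\omega^{2} + 361\right)^{2}}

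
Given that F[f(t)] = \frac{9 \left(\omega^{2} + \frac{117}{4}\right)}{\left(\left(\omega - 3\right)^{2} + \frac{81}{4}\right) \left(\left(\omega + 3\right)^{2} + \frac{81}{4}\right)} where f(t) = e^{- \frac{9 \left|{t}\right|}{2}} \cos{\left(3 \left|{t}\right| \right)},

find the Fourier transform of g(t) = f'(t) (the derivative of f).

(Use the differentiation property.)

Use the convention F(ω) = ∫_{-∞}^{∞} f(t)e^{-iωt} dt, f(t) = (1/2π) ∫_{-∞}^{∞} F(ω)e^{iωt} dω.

F[g](ω) = \frac{36 i \omega \left(4 \omega^{2} + 117\right)}{16 \omega^{4} + 360 \omega^{2} + 13689}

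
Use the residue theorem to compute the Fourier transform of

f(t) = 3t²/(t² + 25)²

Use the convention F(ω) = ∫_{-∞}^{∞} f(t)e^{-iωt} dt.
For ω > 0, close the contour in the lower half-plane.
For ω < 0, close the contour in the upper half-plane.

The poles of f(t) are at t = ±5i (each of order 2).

Let g(z) = f(z)e^{-iωz}; for large |z| the factor e^{-iωz} decays in the lower half-plane when ω > 0 and in the upper half-plane when ω < 0.

Case ω > 0 (lower half-plane, clockwise contour ⇒ F(ω) = -2πi·ΣRes):
  Res_{z = - 5 i} g(z) = \frac{3 i \left(1 - 5 \omega\right) e^{- 5 \omega}}{20} (pole of order 2)
  F(ω) = -2πi·ΣRes = \frac{3 \pi \left(1 - 5 \omega\right) e^{- 5 \omega}}{10}

Case ω < 0 (upper half-plane, counterclockwise contour ⇒ F(ω) = +2πi·ΣRes):
  Res_{z = 5 i} g(z) = \frac{3 i \left(- 5 \omega - 1\right) e^{5 \omega}}{20} (pole of order 2)
  F(ω) = 2πi·ΣRes = \frac{3 \pi \left(5 \omega + 1\right) e^{5 \omega}}{10}

Both cases combine into a single formula in |ω|:

F(ω) = \frac{3 \pi \left(1 - 5 \left|{\omega}\right|\right) e^{- 5 \left|{\omega}\right|}}{10}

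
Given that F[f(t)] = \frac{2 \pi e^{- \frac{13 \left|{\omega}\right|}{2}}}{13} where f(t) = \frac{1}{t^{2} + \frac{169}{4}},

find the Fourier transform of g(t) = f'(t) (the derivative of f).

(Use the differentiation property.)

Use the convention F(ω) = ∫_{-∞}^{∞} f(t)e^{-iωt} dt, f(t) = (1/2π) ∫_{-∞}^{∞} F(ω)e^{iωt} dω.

F[g](ω) = \frac{2 i \pi \omega e^{- \frac{13 \left|{\omega}\right|}{2}}}{13}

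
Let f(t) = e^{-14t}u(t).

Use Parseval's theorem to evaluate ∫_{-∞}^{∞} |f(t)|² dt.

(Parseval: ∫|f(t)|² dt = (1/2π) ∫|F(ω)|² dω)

∫|f(t)|² dt = \frac{1}{28}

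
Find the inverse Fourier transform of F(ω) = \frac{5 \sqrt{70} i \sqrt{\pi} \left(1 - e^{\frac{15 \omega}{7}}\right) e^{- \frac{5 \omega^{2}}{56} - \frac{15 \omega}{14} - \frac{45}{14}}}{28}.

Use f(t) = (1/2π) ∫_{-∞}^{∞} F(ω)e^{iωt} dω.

f(t) = 5 e^{- \frac{14 t^{2}}{5}} \sin{\left(6 t \right)}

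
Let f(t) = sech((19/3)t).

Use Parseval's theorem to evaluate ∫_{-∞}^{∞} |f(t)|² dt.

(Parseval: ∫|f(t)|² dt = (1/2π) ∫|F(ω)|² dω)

∫|f(t)|² dt = \frac{6}{19}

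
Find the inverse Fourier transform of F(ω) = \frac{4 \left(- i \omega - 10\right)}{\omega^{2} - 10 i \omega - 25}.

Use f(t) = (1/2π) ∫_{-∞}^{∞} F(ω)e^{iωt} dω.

f(t) = 4 \left(5 t + 1\right) e^{- 5 t} u\left(t\right)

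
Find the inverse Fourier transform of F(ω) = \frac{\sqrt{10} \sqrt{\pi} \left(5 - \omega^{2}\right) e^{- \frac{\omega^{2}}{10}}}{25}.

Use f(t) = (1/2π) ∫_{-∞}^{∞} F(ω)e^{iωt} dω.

f(t) = 5 t^{2} e^{- \frac{5 t^{2}}{2}}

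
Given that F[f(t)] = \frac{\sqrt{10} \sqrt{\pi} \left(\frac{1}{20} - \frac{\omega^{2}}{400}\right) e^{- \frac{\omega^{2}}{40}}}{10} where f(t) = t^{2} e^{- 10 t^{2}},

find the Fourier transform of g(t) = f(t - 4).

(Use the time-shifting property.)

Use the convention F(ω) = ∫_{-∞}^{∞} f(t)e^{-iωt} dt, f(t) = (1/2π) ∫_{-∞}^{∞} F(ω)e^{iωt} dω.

F[g](ω) = \frac{\sqrt{10} \sqrt{\pi} \left(20 - \omega^{2}\right) e^{- \frac{\omega \left(\omega + 160 i\right)}{40}}}{4000}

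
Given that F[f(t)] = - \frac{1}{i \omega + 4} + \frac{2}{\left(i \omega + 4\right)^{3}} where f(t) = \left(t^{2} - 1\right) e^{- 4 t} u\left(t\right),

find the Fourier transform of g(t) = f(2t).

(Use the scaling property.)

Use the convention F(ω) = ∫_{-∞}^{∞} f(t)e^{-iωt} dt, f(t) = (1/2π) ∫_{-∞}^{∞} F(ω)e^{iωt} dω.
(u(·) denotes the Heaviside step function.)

F[g](ω) = \frac{8 i \omega - \left(i \omega + 8\right)^{3} + 64}{\left(i \omega + 8\right)^{4}}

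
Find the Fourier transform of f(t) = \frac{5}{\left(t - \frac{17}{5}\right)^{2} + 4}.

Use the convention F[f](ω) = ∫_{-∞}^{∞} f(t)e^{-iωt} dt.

F(ω) = \frac{5 \pi e^{- \frac{17 i \omega}{5} - 2 \left|{\omega}\right|}}{2}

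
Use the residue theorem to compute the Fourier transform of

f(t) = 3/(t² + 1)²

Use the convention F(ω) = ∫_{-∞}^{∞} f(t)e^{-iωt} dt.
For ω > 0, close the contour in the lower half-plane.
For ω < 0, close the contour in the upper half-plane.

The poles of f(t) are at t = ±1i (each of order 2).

Let g(z) = f(z)e^{-iωz}; for large |z| the factor e^{-iωz} decays in the lower half-plane when ω > 0 and in the upper half-plane when ω < 0.

Case ω > 0 (lower half-plane, clockwise contour ⇒ F(ω) = -2πi·ΣRes):
  Res_{z = - i} g(z) = \frac{3 i \left(\omega + 1\right) e^{- \omega}}{4} (pole of order 2)
  F(ω) = -2πi·ΣRes = \frac{3 \pi \left(\omega + 1\right) e^{- \omega}}{2}

Case ω < 0 (upper half-plane, counterclockwise contour ⇒ F(ω) = +2πi·ΣRes):
  Res_{z = i} g(z) = \frac{3 i \left(\omega - 1\right) e^{\omega}}{4} (pole of order 2)
  F(ω) = 2πi·ΣRes = \frac{3 \pi \left(1 - \omega\right) e^{\omega}}{2}

Both cases combine into a single formula in |ω|:

F(ω) = \frac{3 \pi \left(\left|{\omega}\right| + 1\right) e^{- \left|{\omega}\right|}}{2}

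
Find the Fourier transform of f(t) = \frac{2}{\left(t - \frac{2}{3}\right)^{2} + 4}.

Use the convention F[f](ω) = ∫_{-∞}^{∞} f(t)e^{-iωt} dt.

F(ω) = \pi e^{- \frac{2 i \omega}{3} - 2 \left|{\omega}\right|}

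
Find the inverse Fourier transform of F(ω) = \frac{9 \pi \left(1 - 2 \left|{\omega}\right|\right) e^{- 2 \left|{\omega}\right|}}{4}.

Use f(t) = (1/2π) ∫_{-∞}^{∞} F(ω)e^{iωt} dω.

f(t) = \frac{9 t^{2}}{\left(t^{2} + 4\right)^{2}}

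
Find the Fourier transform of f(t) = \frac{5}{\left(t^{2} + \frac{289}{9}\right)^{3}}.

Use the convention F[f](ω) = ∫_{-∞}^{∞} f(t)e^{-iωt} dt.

F(ω) = \frac{135 \pi \left(289 \omega^{2} + 153 \left|{\omega}\right| + 27\right) e^{- \frac{17 \left|{\omega}\right|}{3}}}{11358856}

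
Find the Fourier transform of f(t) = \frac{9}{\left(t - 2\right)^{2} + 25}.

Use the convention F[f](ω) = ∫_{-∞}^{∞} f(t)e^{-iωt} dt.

F(ω) = \frac{9 \pi e^{- 2 i \omega - 5 \left|{\omega}\right|}}{5}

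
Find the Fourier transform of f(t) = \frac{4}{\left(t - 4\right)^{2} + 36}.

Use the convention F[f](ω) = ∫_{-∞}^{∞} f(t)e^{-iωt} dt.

F(ω) = \frac{2 \pi e^{- 4 i \omega - 6 \left|{\omega}\right|}}{3}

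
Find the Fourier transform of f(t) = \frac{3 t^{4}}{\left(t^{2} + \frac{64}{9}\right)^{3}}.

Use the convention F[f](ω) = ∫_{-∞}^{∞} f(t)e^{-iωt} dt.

F(ω) = \frac{\pi \left(64 \omega^{2} - 120 \left|{\omega}\right| + 27\right) e^{- \frac{8 \left|{\omega}\right|}{3}}}{64}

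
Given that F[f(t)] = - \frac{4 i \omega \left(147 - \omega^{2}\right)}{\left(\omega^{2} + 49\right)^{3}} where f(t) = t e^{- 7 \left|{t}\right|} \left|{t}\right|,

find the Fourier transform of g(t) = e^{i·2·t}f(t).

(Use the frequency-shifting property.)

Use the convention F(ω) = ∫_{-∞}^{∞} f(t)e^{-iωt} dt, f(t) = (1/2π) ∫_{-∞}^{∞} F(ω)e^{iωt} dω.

F[g](ω) = \frac{4 i \left(\omega - 2\right) \left(\left(\omega - 2\right)^{2} - 147\right)}{\left(\left(\omega - 2\right)^{2} + 49\right)^{3}}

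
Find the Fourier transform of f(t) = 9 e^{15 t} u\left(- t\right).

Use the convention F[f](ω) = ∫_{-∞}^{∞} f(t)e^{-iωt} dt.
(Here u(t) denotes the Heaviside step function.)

F(ω) = - \frac{9}{i \omega - 15}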